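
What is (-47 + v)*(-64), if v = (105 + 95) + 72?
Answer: -14400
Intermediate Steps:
v = 272 (v = 200 + 72 = 272)
(-47 + v)*(-64) = (-47 + 272)*(-64) = 225*(-64) = -14400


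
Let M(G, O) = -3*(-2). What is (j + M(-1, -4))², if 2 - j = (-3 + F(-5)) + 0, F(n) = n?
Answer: 256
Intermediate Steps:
M(G, O) = 6
j = 10 (j = 2 - ((-3 - 5) + 0) = 2 - (-8 + 0) = 2 - 1*(-8) = 2 + 8 = 10)
(j + M(-1, -4))² = (10 + 6)² = 16² = 256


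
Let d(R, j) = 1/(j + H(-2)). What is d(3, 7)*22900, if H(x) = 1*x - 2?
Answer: 22900/3 ≈ 7633.3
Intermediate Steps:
H(x) = -2 + x (H(x) = x - 2 = -2 + x)
d(R, j) = 1/(-4 + j) (d(R, j) = 1/(j + (-2 - 2)) = 1/(j - 4) = 1/(-4 + j))
d(3, 7)*22900 = 22900/(-4 + 7) = 22900/3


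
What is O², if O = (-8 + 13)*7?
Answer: 1225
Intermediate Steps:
O = 35 (O = 5*7 = 35)
O² = 35² = 1225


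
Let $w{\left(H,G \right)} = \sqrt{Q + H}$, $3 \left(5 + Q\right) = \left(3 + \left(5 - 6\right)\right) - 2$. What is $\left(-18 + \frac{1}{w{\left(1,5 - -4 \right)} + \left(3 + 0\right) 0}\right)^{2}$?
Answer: $\frac{\left(36 + i\right)^{2}}{4} \approx 323.75 + 18.0 i$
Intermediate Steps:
$Q = -5$ ($Q = -5 + \frac{\left(3 + \left(5 - 6\right)\right) - 2}{3} = -5 + \frac{\left(3 - 1\right) - 2}{3} = -5 + \frac{2 - 2}{3} = -5 + \frac{1}{3} \cdot 0 = -5 + 0 = -5$)
$w{\left(H,G \right)} = \sqrt{-5 + H}$
$\left(-18 + \frac{1}{w{\left(1,5 - -4 \right)} + \left(3 + 0\right) 0}\right)^{2} = \left(-18 + \frac{1}{\sqrt{-5 + 1} + \left(3 + 0\right) 0}\right)^{2} = \left(-18 + \frac{1}{\sqrt{-4} + 3 \cdot 0}\right)^{2} = \left(-18 + \frac{1}{2 i + 0}\right)^{2} = \left(-18 + \frac{1}{2 i}\right)^{2} = \left(-18 - \frac{i}{2}\right)^{2}$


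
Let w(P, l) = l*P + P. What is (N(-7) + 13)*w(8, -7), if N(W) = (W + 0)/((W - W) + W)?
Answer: -672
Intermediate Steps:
w(P, l) = P + P*l (w(P, l) = P*l + P = P + P*l)
N(W) = 1 (N(W) = W/(0 + W) = W/W = 1)
(N(-7) + 13)*w(8, -7) = (1 + 13)*(8*(1 - 7)) = 14*(8*(-6)) = 14*(-48) = -672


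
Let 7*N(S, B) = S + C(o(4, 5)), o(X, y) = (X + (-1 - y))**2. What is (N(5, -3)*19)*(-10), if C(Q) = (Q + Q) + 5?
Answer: -3420/7 ≈ -488.57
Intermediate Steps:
o(X, y) = (-1 + X - y)**2
C(Q) = 5 + 2*Q (C(Q) = 2*Q + 5 = 5 + 2*Q)
N(S, B) = 13/7 + S/7 (N(S, B) = (S + (5 + 2*(1 + 5 - 1*4)**2))/7 = (S + (5 + 2*(1 + 5 - 4)**2))/7 = (S + (5 + 2*2**2))/7 = (S + (5 + 2*4))/7 = (S + (5 + 8))/7 = (S + 13)/7 = (13 + S)/7 = 13/7 + S/7)
(N(5, -3)*19)*(-10) = ((13/7 + (1/7)*5)*19)*(-10) = ((13/7 + 5/7)*19)*(-10) = ((18/7)*19)*(-10) = (342/7)*(-10) = -3420/7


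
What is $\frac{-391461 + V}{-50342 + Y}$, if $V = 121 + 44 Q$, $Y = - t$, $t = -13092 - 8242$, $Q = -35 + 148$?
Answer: $\frac{24148}{1813} \approx 13.319$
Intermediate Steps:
$Q = 113$
$t = -21334$
$Y = 21334$ ($Y = \left(-1\right) \left(-21334\right) = 21334$)
$V = 5093$ ($V = 121 + 44 \cdot 113 = 121 + 4972 = 5093$)
$\frac{-391461 + V}{-50342 + Y} = \frac{-391461 + 5093}{-50342 + 21334} = - \frac{386368}{-29008} = \left(-386368\right) \left(- \frac{1}{29008}\right) = \frac{24148}{1813}$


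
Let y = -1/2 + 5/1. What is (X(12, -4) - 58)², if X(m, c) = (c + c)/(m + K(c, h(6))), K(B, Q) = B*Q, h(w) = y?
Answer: 28900/9 ≈ 3211.1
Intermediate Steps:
y = 9/2 (y = -1*½ + 5*1 = -½ + 5 = 9/2 ≈ 4.5000)
h(w) = 9/2
X(m, c) = 2*c/(m + 9*c/2) (X(m, c) = (c + c)/(m + c*(9/2)) = (2*c)/(m + 9*c/2) = 2*c/(m + 9*c/2))
(X(12, -4) - 58)² = (4*(-4)/(2*12 + 9*(-4)) - 58)² = (4*(-4)/(24 - 36) - 58)² = (4*(-4)/(-12) - 58)² = (4*(-4)*(-1/12) - 58)² = (4/3 - 58)² = (-170/3)² = 28900/9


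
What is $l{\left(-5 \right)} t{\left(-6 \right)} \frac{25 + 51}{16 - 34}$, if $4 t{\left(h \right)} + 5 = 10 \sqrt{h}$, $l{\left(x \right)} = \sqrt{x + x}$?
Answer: $\frac{190 \sqrt{15}}{9} + \frac{95 i \sqrt{10}}{18} \approx 81.763 + 16.69 i$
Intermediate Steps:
$l{\left(x \right)} = \sqrt{2} \sqrt{x}$ ($l{\left(x \right)} = \sqrt{2 x} = \sqrt{2} \sqrt{x}$)
$t{\left(h \right)} = - \frac{5}{4} + \frac{5 \sqrt{h}}{2}$ ($t{\left(h \right)} = - \frac{5}{4} + \frac{10 \sqrt{h}}{4} = - \frac{5}{4} + \frac{5 \sqrt{h}}{2}$)
$l{\left(-5 \right)} t{\left(-6 \right)} \frac{25 + 51}{16 - 34} = \sqrt{2} \sqrt{-5} \left(- \frac{5}{4} + \frac{5 \sqrt{-6}}{2}\right) \frac{25 + 51}{16 - 34} = \sqrt{2} i \sqrt{5} \left(- \frac{5}{4} + \frac{5 i \sqrt{6}}{2}\right) \frac{76}{-18} = i \sqrt{10} \left(- \frac{5}{4} + \frac{5 i \sqrt{6}}{2}\right) 76 \left(- \frac{1}{18}\right) = i \sqrt{10} \left(- \frac{5}{4} + \frac{5 i \sqrt{6}}{2}\right) \left(- \frac{38}{9}\right) = - \frac{38 i \sqrt{10} \left(- \frac{5}{4} + \frac{5 i \sqrt{6}}{2}\right)}{9}$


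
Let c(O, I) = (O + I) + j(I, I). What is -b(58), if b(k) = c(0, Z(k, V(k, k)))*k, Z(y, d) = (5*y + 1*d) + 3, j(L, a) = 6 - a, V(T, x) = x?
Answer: -348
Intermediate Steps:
Z(y, d) = 3 + d + 5*y (Z(y, d) = (5*y + d) + 3 = (d + 5*y) + 3 = 3 + d + 5*y)
c(O, I) = 6 + O (c(O, I) = (O + I) + (6 - I) = (I + O) + (6 - I) = 6 + O)
b(k) = 6*k (b(k) = (6 + 0)*k = 6*k)
-b(58) = -6*58 = -1*348 = -348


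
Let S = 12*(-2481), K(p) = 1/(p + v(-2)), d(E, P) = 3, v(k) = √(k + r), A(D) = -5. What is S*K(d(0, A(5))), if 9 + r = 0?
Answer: -22329/5 + 7443*I*√11/5 ≈ -4465.8 + 4937.1*I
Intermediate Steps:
r = -9 (r = -9 + 0 = -9)
v(k) = √(-9 + k) (v(k) = √(k - 9) = √(-9 + k))
K(p) = 1/(p + I*√11) (K(p) = 1/(p + √(-9 - 2)) = 1/(p + √(-11)) = 1/(p + I*√11))
S = -29772
S*K(d(0, A(5))) = -29772/(3 + I*√11)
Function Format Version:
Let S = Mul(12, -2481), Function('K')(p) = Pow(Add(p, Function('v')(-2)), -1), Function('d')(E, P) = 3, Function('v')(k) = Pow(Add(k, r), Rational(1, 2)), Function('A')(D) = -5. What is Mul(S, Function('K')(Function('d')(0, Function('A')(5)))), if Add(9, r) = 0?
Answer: Add(Rational(-22329, 5), Mul(Rational(7443, 5), I, Pow(11, Rational(1, 2)))) ≈ Add(-4465.8, Mul(4937.1, I))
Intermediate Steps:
r = -9 (r = Add(-9, 0) = -9)
Function('v')(k) = Pow(Add(-9, k), Rational(1, 2)) (Function('v')(k) = Pow(Add(k, -9), Rational(1, 2)) = Pow(Add(-9, k), Rational(1, 2)))
Function('K')(p) = Pow(Add(p, Mul(I, Pow(11, Rational(1, 2)))), -1) (Function('K')(p) = Pow(Add(p, Pow(Add(-9, -2), Rational(1, 2))), -1) = Pow(Add(p, Pow(-11, Rational(1, 2))), -1) = Pow(Add(p, Mul(I, Pow(11, Rational(1, 2)))), -1))
S = -29772
Mul(S, Function('K')(Function('d')(0, Function('A')(5)))) = Mul(-29772, Pow(Add(3, Mul(I, Pow(11, Rational(1, 2)))), -1))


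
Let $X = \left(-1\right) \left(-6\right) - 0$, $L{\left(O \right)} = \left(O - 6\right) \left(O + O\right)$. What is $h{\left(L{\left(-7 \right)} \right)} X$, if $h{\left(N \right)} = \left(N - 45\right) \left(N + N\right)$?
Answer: $299208$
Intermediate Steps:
$L{\left(O \right)} = 2 O \left(-6 + O\right)$ ($L{\left(O \right)} = \left(O - 6\right) 2 O = \left(-6 + O\right) 2 O = 2 O \left(-6 + O\right)$)
$h{\left(N \right)} = 2 N \left(-45 + N\right)$ ($h{\left(N \right)} = \left(-45 + N\right) 2 N = 2 N \left(-45 + N\right)$)
$X = 6$ ($X = 6 + 0 = 6$)
$h{\left(L{\left(-7 \right)} \right)} X = 2 \cdot 2 \left(-7\right) \left(-6 - 7\right) \left(-45 + 2 \left(-7\right) \left(-6 - 7\right)\right) 6 = 2 \cdot 2 \left(-7\right) \left(-13\right) \left(-45 + 2 \left(-7\right) \left(-13\right)\right) 6 = 2 \cdot 182 \left(-45 + 182\right) 6 = 2 \cdot 182 \cdot 137 \cdot 6 = 49868 \cdot 6 = 299208$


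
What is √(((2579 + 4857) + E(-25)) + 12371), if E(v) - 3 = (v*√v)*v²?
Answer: √(19810 - 78125*I) ≈ 224.06 - 174.34*I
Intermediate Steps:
E(v) = 3 + v^(7/2) (E(v) = 3 + (v*√v)*v² = 3 + v^(3/2)*v² = 3 + v^(7/2))
√(((2579 + 4857) + E(-25)) + 12371) = √(((2579 + 4857) + (3 + (-25)^(7/2))) + 12371) = √((7436 + (3 - 78125*I)) + 12371) = √((7439 - 78125*I) + 12371) = √(19810 - 78125*I)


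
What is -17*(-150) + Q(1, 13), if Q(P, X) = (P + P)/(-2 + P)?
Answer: 2548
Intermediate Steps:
Q(P, X) = 2*P/(-2 + P) (Q(P, X) = (2*P)/(-2 + P) = 2*P/(-2 + P))
-17*(-150) + Q(1, 13) = -17*(-150) + 2*1/(-2 + 1) = 2550 + 2*1/(-1) = 2550 + 2*1*(-1) = 2550 - 2 = 2548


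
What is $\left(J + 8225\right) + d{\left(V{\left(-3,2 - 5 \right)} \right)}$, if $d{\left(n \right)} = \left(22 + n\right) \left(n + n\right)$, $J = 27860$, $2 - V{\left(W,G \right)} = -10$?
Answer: $36901$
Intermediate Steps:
$V{\left(W,G \right)} = 12$ ($V{\left(W,G \right)} = 2 - -10 = 2 + 10 = 12$)
$d{\left(n \right)} = 2 n \left(22 + n\right)$ ($d{\left(n \right)} = \left(22 + n\right) 2 n = 2 n \left(22 + n\right)$)
$\left(J + 8225\right) + d{\left(V{\left(-3,2 - 5 \right)} \right)} = \left(27860 + 8225\right) + 2 \cdot 12 \left(22 + 12\right) = 36085 + 2 \cdot 12 \cdot 34 = 36085 + 816 = 36901$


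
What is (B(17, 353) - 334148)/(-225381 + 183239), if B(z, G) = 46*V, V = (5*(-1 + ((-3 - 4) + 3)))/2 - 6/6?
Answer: 334769/42142 ≈ 7.9438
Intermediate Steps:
V = -27/2 (V = (5*(-1 + (-7 + 3)))*(½) - 6*⅙ = (5*(-1 - 4))*(½) - 1 = (5*(-5))*(½) - 1 = -25*½ - 1 = -25/2 - 1 = -27/2 ≈ -13.500)
B(z, G) = -621 (B(z, G) = 46*(-27/2) = -621)
(B(17, 353) - 334148)/(-225381 + 183239) = (-621 - 334148)/(-225381 + 183239) = -334769/(-42142) = -334769*(-1/42142) = 334769/42142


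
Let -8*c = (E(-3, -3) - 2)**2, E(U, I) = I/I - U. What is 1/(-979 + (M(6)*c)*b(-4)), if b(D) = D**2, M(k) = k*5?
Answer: -1/1219 ≈ -0.00082034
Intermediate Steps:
M(k) = 5*k
E(U, I) = 1 - U
c = -1/2 (c = -((1 - 1*(-3)) - 2)**2/8 = -((1 + 3) - 2)**2/8 = -(4 - 2)**2/8 = -1/8*2**2 = -1/8*4 = -1/2 ≈ -0.50000)
1/(-979 + (M(6)*c)*b(-4)) = 1/(-979 + ((5*6)*(-1/2))*(-4)**2) = 1/(-979 + (30*(-1/2))*16) = 1/(-979 - 15*16) = 1/(-979 - 240) = 1/(-1219) = -1/1219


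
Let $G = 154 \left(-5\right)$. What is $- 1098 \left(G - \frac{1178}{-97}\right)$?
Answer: $\frac{80716176}{97} \approx 8.3213 \cdot 10^{5}$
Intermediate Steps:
$G = -770$
$- 1098 \left(G - \frac{1178}{-97}\right) = - 1098 \left(-770 - \frac{1178}{-97}\right) = - 1098 \left(-770 - - \frac{1178}{97}\right) = - 1098 \left(-770 + \frac{1178}{97}\right) = \left(-1098\right) \left(- \frac{73512}{97}\right) = \frac{80716176}{97}$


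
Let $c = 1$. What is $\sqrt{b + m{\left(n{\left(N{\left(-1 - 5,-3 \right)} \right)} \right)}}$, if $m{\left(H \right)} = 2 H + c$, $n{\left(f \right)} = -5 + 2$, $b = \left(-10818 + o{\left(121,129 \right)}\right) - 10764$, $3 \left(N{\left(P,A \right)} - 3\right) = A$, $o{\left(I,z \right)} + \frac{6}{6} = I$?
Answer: $i \sqrt{21467} \approx 146.52 i$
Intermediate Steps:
$o{\left(I,z \right)} = -1 + I$
$N{\left(P,A \right)} = 3 + \frac{A}{3}$
$b = -21462$ ($b = \left(-10818 + \left(-1 + 121\right)\right) - 10764 = \left(-10818 + 120\right) - 10764 = -10698 - 10764 = -21462$)
$n{\left(f \right)} = -3$
$m{\left(H \right)} = 1 + 2 H$ ($m{\left(H \right)} = 2 H + 1 = 1 + 2 H$)
$\sqrt{b + m{\left(n{\left(N{\left(-1 - 5,-3 \right)} \right)} \right)}} = \sqrt{-21462 + \left(1 + 2 \left(-3\right)\right)} = \sqrt{-21462 + \left(1 - 6\right)} = \sqrt{-21462 - 5} = \sqrt{-21467} = i \sqrt{21467}$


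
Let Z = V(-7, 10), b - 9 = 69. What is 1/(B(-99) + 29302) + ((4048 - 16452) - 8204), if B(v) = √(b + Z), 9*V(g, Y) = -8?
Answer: -79623790387309/3863732071 - 3*√694/7727464142 ≈ -20608.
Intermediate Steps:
b = 78 (b = 9 + 69 = 78)
V(g, Y) = -8/9 (V(g, Y) = (⅑)*(-8) = -8/9)
Z = -8/9 ≈ -0.88889
B(v) = √694/3 (B(v) = √(78 - 8/9) = √(694/9) = √694/3)
1/(B(-99) + 29302) + ((4048 - 16452) - 8204) = 1/(√694/3 + 29302) + ((4048 - 16452) - 8204) = 1/(29302 + √694/3) + (-12404 - 8204) = 1/(29302 + √694/3) - 20608 = -20608 + 1/(29302 + √694/3)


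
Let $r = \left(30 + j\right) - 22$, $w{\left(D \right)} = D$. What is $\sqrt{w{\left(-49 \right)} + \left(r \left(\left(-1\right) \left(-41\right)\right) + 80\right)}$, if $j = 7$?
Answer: $\sqrt{646} \approx 25.417$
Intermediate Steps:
$r = 15$ ($r = \left(30 + 7\right) - 22 = 37 - 22 = 15$)
$\sqrt{w{\left(-49 \right)} + \left(r \left(\left(-1\right) \left(-41\right)\right) + 80\right)} = \sqrt{-49 + \left(15 \left(\left(-1\right) \left(-41\right)\right) + 80\right)} = \sqrt{-49 + \left(15 \cdot 41 + 80\right)} = \sqrt{-49 + \left(615 + 80\right)} = \sqrt{-49 + 695} = \sqrt{646}$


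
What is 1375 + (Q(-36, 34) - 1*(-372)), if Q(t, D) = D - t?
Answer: 1817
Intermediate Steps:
1375 + (Q(-36, 34) - 1*(-372)) = 1375 + ((34 - 1*(-36)) - 1*(-372)) = 1375 + ((34 + 36) + 372) = 1375 + (70 + 372) = 1375 + 442 = 1817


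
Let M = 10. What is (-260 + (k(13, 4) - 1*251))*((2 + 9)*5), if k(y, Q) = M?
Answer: -27555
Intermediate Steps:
k(y, Q) = 10
(-260 + (k(13, 4) - 1*251))*((2 + 9)*5) = (-260 + (10 - 1*251))*((2 + 9)*5) = (-260 + (10 - 251))*(11*5) = (-260 - 241)*55 = -501*55 = -27555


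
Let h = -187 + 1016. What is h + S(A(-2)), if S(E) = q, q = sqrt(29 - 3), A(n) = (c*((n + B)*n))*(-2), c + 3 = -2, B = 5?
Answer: 829 + sqrt(26) ≈ 834.10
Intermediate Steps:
c = -5 (c = -3 - 2 = -5)
h = 829
A(n) = 10*n*(5 + n) (A(n) = -5*(n + 5)*n*(-2) = -5*(5 + n)*n*(-2) = -5*n*(5 + n)*(-2) = 10*n*(5 + n))
q = sqrt(26) ≈ 5.0990
S(E) = sqrt(26)
h + S(A(-2)) = 829 + sqrt(26)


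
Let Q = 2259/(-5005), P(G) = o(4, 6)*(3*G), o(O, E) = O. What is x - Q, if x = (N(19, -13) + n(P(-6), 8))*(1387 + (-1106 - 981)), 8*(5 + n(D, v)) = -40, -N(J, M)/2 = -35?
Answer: -210207741/5005 ≈ -42000.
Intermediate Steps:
N(J, M) = 70 (N(J, M) = -2*(-35) = 70)
P(G) = 12*G (P(G) = 4*(3*G) = 12*G)
n(D, v) = -10 (n(D, v) = -5 + (1/8)*(-40) = -5 - 5 = -10)
Q = -2259/5005 (Q = 2259*(-1/5005) = -2259/5005 ≈ -0.45135)
x = -42000 (x = (70 - 10)*(1387 + (-1106 - 981)) = 60*(1387 - 2087) = 60*(-700) = -42000)
x - Q = -42000 - 1*(-2259/5005) = -42000 + 2259/5005 = -210207741/5005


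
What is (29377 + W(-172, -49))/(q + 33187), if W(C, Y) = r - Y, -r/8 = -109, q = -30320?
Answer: 30298/2867 ≈ 10.568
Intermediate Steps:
r = 872 (r = -8*(-109) = 872)
W(C, Y) = 872 - Y
(29377 + W(-172, -49))/(q + 33187) = (29377 + (872 - 1*(-49)))/(-30320 + 33187) = (29377 + (872 + 49))/2867 = (29377 + 921)*(1/2867) = 30298*(1/2867) = 30298/2867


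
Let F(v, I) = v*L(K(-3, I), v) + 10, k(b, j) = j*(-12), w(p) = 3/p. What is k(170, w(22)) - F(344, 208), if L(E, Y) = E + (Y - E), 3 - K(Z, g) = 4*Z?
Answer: -1301824/11 ≈ -1.1835e+5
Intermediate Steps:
K(Z, g) = 3 - 4*Z
L(E, Y) = Y
k(b, j) = -12*j
F(v, I) = 10 + v² (F(v, I) = v*v + 10 = v² + 10 = 10 + v²)
k(170, w(22)) - F(344, 208) = -36/22 - (10 + 344²) = -36/22 - (10 + 118336) = -12*3/22 - 1*118346 = -18/11 - 118346 = -1301824/11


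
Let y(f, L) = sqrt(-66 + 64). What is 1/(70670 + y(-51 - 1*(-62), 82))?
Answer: 35335/2497124451 - I*sqrt(2)/4994248902 ≈ 1.415e-5 - 2.8317e-10*I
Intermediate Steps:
y(f, L) = I*sqrt(2) (y(f, L) = sqrt(-2) = I*sqrt(2))
1/(70670 + y(-51 - 1*(-62), 82)) = 1/(70670 + I*sqrt(2))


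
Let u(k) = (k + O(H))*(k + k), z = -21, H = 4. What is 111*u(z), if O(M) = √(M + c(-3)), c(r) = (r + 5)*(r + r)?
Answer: 97902 - 9324*I*√2 ≈ 97902.0 - 13186.0*I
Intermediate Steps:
c(r) = 2*r*(5 + r) (c(r) = (5 + r)*(2*r) = 2*r*(5 + r))
O(M) = √(-12 + M) (O(M) = √(M + 2*(-3)*(5 - 3)) = √(M + 2*(-3)*2) = √(M - 12) = √(-12 + M))
u(k) = 2*k*(k + 2*I*√2) (u(k) = (k + √(-12 + 4))*(k + k) = (k + √(-8))*(2*k) = (k + 2*I*√2)*(2*k) = 2*k*(k + 2*I*√2))
111*u(z) = 111*(2*(-21)*(-21 + 2*I*√2)) = 111*(882 - 84*I*√2) = 97902 - 9324*I*√2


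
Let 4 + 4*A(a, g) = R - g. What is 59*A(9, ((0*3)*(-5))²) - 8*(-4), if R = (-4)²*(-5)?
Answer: -1207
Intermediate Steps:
R = -80 (R = 16*(-5) = -80)
A(a, g) = -21 - g/4 (A(a, g) = -1 + (-80 - g)/4 = -1 + (-20 - g/4) = -21 - g/4)
59*A(9, ((0*3)*(-5))²) - 8*(-4) = 59*(-21 - ((0*3)*(-5))²/4) - 8*(-4) = 59*(-21 - (0*(-5))²/4) + 32 = 59*(-21 - ¼*0²) + 32 = 59*(-21 - ¼*0) + 32 = 59*(-21 + 0) + 32 = 59*(-21) + 32 = -1239 + 32 = -1207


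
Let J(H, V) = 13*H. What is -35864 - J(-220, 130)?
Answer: -33004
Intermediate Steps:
-35864 - J(-220, 130) = -35864 - 13*(-220) = -35864 - 1*(-2860) = -35864 + 2860 = -33004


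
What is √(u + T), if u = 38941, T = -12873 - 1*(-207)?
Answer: 5*√1051 ≈ 162.10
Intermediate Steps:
T = -12666 (T = -12873 + 207 = -12666)
√(u + T) = √(38941 - 12666) = √26275 = 5*√1051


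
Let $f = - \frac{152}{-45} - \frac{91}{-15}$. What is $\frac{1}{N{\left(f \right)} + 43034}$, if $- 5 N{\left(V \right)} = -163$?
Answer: $\frac{5}{215333} \approx 2.322 \cdot 10^{-5}$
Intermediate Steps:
$f = \frac{85}{9}$ ($f = \left(-152\right) \left(- \frac{1}{45}\right) - - \frac{91}{15} = \frac{152}{45} + \frac{91}{15} = \frac{85}{9} \approx 9.4444$)
$N{\left(V \right)} = \frac{163}{5}$ ($N{\left(V \right)} = \left(- \frac{1}{5}\right) \left(-163\right) = \frac{163}{5}$)
$\frac{1}{N{\left(f \right)} + 43034} = \frac{1}{\frac{163}{5} + 43034} = \frac{1}{\frac{215333}{5}} = \frac{5}{215333}$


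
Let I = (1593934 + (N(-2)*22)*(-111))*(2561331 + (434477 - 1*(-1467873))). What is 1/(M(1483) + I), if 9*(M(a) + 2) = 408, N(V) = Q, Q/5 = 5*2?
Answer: 3/19709392382992 ≈ 1.5221e-13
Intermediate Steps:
Q = 50 (Q = 5*(5*2) = 5*10 = 50)
N(V) = 50
M(a) = 130/3 (M(a) = -2 + (⅑)*408 = -2 + 136/3 = 130/3)
I = 6569797460954 (I = (1593934 + (50*22)*(-111))*(2561331 + (434477 - 1*(-1467873))) = (1593934 + 1100*(-111))*(2561331 + (434477 + 1467873)) = (1593934 - 122100)*(2561331 + 1902350) = 1471834*4463681 = 6569797460954)
1/(M(1483) + I) = 1/(130/3 + 6569797460954) = 1/(19709392382992/3) = 3/19709392382992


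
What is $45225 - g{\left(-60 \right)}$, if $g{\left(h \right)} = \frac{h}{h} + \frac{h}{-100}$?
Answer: $\frac{226117}{5} \approx 45223.0$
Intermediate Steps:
$g{\left(h \right)} = 1 - \frac{h}{100}$ ($g{\left(h \right)} = 1 + h \left(- \frac{1}{100}\right) = 1 - \frac{h}{100}$)
$45225 - g{\left(-60 \right)} = 45225 - \left(1 - - \frac{3}{5}\right) = 45225 - \left(1 + \frac{3}{5}\right) = 45225 - \frac{8}{5} = \frac{226117}{5}$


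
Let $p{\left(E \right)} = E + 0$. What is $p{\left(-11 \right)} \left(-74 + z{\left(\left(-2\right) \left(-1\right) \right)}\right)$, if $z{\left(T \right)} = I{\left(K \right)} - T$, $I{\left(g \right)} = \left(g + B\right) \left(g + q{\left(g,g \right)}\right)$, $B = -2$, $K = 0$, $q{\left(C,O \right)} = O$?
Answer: $836$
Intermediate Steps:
$I{\left(g \right)} = 2 g \left(-2 + g\right)$ ($I{\left(g \right)} = \left(g - 2\right) \left(g + g\right) = \left(-2 + g\right) 2 g = 2 g \left(-2 + g\right)$)
$p{\left(E \right)} = E$
$z{\left(T \right)} = - T$ ($z{\left(T \right)} = 2 \cdot 0 \left(-2 + 0\right) - T = 2 \cdot 0 \left(-2\right) - T = 0 - T = - T$)
$p{\left(-11 \right)} \left(-74 + z{\left(\left(-2\right) \left(-1\right) \right)}\right) = - 11 \left(-74 - \left(-2\right) \left(-1\right)\right) = - 11 \left(-74 - 2\right) = \left(-11\right) \left(-76\right) = 836$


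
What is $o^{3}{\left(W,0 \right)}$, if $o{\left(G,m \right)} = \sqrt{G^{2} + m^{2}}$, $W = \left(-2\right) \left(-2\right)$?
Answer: $64$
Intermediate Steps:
$W = 4$
$o^{3}{\left(W,0 \right)} = \left(\sqrt{4^{2} + 0^{2}}\right)^{3} = \left(\sqrt{16 + 0}\right)^{3} = \left(\sqrt{16}\right)^{3} = 4^{3} = 64$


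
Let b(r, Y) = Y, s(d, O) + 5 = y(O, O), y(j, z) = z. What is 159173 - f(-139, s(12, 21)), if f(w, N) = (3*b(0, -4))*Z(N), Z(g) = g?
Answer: 159365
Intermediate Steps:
s(d, O) = -5 + O
f(w, N) = -12*N (f(w, N) = (3*(-4))*N = -12*N)
159173 - f(-139, s(12, 21)) = 159173 - (-12)*(-5 + 21) = 159173 - (-12)*16 = 159173 - 1*(-192) = 159173 + 192 = 159365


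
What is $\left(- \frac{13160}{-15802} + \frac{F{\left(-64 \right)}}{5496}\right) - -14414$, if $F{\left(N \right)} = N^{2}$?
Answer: $\frac{78247570390}{5427987} \approx 14416.0$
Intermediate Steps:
$\left(- \frac{13160}{-15802} + \frac{F{\left(-64 \right)}}{5496}\right) - -14414 = \left(- \frac{13160}{-15802} + \frac{\left(-64\right)^{2}}{5496}\right) - -14414 = \left(\left(-13160\right) \left(- \frac{1}{15802}\right) + 4096 \cdot \frac{1}{5496}\right) + 14414 = \left(\frac{6580}{7901} + \frac{512}{687}\right) + 14414 = \frac{8565772}{5427987} + 14414 = \frac{78247570390}{5427987}$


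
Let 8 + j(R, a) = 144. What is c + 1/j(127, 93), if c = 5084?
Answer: 691425/136 ≈ 5084.0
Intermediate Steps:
j(R, a) = 136 (j(R, a) = -8 + 144 = 136)
c + 1/j(127, 93) = 5084 + 1/136 = 691425/136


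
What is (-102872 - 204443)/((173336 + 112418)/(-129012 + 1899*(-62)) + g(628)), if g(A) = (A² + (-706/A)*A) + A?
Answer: -5416426875/6949622839 ≈ -0.77938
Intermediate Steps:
g(A) = -706 + A + A² (g(A) = (A² - 706) + A = (-706 + A²) + A = -706 + A + A²)
(-102872 - 204443)/((173336 + 112418)/(-129012 + 1899*(-62)) + g(628)) = (-102872 - 204443)/((173336 + 112418)/(-129012 + 1899*(-62)) + (-706 + 628 + 628²)) = -307315/(285754/(-129012 - 117738) + (-706 + 628 + 394384)) = -307315/(285754/(-246750) + 394306) = -307315/(285754*(-1/246750) + 394306) = -307315/(-20411/17625 + 394306) = -307315/6949622839/17625 = -307315*17625/6949622839 = -5416426875/6949622839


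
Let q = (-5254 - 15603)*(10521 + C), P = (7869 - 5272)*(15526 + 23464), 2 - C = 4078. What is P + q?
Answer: -33166335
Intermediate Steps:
C = -4076 (C = 2 - 1*4078 = 2 - 4078 = -4076)
P = 101257030 (P = 2597*38990 = 101257030)
q = -134423365 (q = (-5254 - 15603)*(10521 - 4076) = -20857*6445 = -134423365)
P + q = 101257030 - 134423365 = -33166335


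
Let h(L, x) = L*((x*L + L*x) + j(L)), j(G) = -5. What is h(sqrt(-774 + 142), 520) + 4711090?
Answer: 4053810 - 10*I*sqrt(158) ≈ 4.0538e+6 - 125.7*I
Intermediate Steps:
h(L, x) = L*(-5 + 2*L*x) (h(L, x) = L*((x*L + L*x) - 5) = L*((L*x + L*x) - 5) = L*(2*L*x - 5) = L*(-5 + 2*L*x))
h(sqrt(-774 + 142), 520) + 4711090 = sqrt(-774 + 142)*(-5 + 2*sqrt(-774 + 142)*520) + 4711090 = sqrt(-632)*(-5 + 2*sqrt(-632)*520) + 4711090 = (2*I*sqrt(158))*(-5 + 2*(2*I*sqrt(158))*520) + 4711090 = (2*I*sqrt(158))*(-5 + 2080*I*sqrt(158)) + 4711090 = 2*I*sqrt(158)*(-5 + 2080*I*sqrt(158)) + 4711090 = 4711090 + 2*I*sqrt(158)*(-5 + 2080*I*sqrt(158))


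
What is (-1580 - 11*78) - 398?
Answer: -2836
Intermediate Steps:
(-1580 - 11*78) - 398 = (-1580 - 858) - 398 = -2438 - 398 = -2836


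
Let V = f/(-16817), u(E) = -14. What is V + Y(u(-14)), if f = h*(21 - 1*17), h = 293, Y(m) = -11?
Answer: -186159/16817 ≈ -11.070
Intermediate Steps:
f = 1172 (f = 293*(21 - 1*17) = 293*(21 - 17) = 293*4 = 1172)
V = -1172/16817 (V = 1172/(-16817) = 1172*(-1/16817) = -1172/16817 ≈ -0.069691)
V + Y(u(-14)) = -1172/16817 - 11 = -186159/16817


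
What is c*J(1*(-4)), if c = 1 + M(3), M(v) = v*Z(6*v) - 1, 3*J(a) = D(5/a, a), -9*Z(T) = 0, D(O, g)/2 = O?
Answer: 0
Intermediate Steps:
D(O, g) = 2*O
Z(T) = 0 (Z(T) = -⅑*0 = 0)
J(a) = 10/(3*a) (J(a) = (2*(5/a))/3 = (10/a)/3 = 10/(3*a))
M(v) = -1 (M(v) = v*0 - 1 = 0 - 1 = -1)
c = 0 (c = 1 - 1 = 0)
c*J(1*(-4)) = 0*(10/(3*((1*(-4))))) = 0*((10/3)/(-4)) = 0*((10/3)*(-¼)) = 0*(-⅚) = 0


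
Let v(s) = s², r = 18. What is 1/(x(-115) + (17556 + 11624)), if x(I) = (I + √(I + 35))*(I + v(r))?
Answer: 1029/5993101 - 836*I*√5/29965505 ≈ 0.0001717 - 6.2383e-5*I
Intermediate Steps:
x(I) = (324 + I)*(I + √(35 + I)) (x(I) = (I + √(I + 35))*(I + 18²) = (I + √(35 + I))*(I + 324) = (I + √(35 + I))*(324 + I) = (324 + I)*(I + √(35 + I)))
1/(x(-115) + (17556 + 11624)) = 1/(((-115)² + 324*(-115) + 324*√(35 - 115) - 115*√(35 - 115)) + (17556 + 11624)) = 1/((13225 - 37260 + 324*√(-80) - 460*I*√5) + 29180) = 1/((13225 - 37260 + 324*(4*I*√5) - 460*I*√5) + 29180) = 1/((13225 - 37260 + 1296*I*√5 - 460*I*√5) + 29180) = 1/((-24035 + 836*I*√5) + 29180) = 1/(5145 + 836*I*√5)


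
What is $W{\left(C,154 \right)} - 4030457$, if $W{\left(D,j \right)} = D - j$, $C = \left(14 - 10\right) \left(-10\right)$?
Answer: $-4030651$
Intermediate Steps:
$C = -40$ ($C = 4 \left(-10\right) = -40$)
$W{\left(C,154 \right)} - 4030457 = \left(-40 - 154\right) - 4030457 = -194 - 4030457 = -4030651$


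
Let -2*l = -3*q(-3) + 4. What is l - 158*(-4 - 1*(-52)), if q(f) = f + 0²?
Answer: -15181/2 ≈ -7590.5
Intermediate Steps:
q(f) = f (q(f) = f + 0 = f)
l = -13/2 (l = -(-3*(-3) + 4)/2 = -(9 + 4)/2 = -½*13 = -13/2 ≈ -6.5000)
l - 158*(-4 - 1*(-52)) = -13/2 - 158*(-4 - 1*(-52)) = -13/2 - 158*(-4 + 52) = -13/2 - 158*48 = -13/2 - 7584 = -15181/2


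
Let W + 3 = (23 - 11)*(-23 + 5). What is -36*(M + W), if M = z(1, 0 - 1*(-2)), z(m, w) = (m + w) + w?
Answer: 7704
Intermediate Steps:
z(m, w) = m + 2*w
M = 5 (M = 1 + 2*(0 - 1*(-2)) = 1 + 2*(0 + 2) = 1 + 2*2 = 1 + 4 = 5)
W = -219 (W = -3 + (23 - 11)*(-23 + 5) = -3 + 12*(-18) = -3 - 216 = -219)
-36*(M + W) = -36*(5 - 219) = -36*(-214) = 7704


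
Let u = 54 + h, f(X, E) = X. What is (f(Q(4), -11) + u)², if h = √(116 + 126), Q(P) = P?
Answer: 3606 + 1276*√2 ≈ 5410.5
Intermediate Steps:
h = 11*√2 (h = √242 = 11*√2 ≈ 15.556)
u = 54 + 11*√2 ≈ 69.556
(f(Q(4), -11) + u)² = (4 + (54 + 11*√2))² = (58 + 11*√2)²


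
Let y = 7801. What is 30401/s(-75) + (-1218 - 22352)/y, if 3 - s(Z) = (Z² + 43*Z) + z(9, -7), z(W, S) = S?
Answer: -293490501/18644390 ≈ -15.741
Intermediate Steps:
s(Z) = 10 - Z² - 43*Z (s(Z) = 3 - ((Z² + 43*Z) - 7) = 3 - (-7 + Z² + 43*Z) = 3 + (7 - Z² - 43*Z) = 10 - Z² - 43*Z)
30401/s(-75) + (-1218 - 22352)/y = 30401/(10 - 1*(-75)² - 43*(-75)) + (-1218 - 22352)/7801 = 30401/(10 - 1*5625 + 3225) - 23570*1/7801 = 30401/(10 - 5625 + 3225) - 23570/7801 = 30401/(-2390) - 23570/7801 = 30401*(-1/2390) - 23570/7801 = -30401/2390 - 23570/7801 = -293490501/18644390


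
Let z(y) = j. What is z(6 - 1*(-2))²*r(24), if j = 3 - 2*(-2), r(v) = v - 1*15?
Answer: 441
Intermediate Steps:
r(v) = -15 + v (r(v) = v - 15 = -15 + v)
j = 7 (j = 3 + 4 = 7)
z(y) = 7
z(6 - 1*(-2))²*r(24) = 7²*(-15 + 24) = 49*9 = 441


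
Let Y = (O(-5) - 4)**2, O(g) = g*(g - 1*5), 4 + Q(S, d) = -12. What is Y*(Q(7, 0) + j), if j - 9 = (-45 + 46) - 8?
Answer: -29624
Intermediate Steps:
Q(S, d) = -16 (Q(S, d) = -4 - 12 = -16)
j = 2 (j = 9 + ((-45 + 46) - 8) = 9 + (1 - 8) = 9 - 7 = 2)
O(g) = g*(-5 + g) (O(g) = g*(g - 5) = g*(-5 + g))
Y = 2116 (Y = (-5*(-5 - 5) - 4)**2 = (-5*(-10) - 4)**2 = (50 - 4)**2 = 46**2 = 2116)
Y*(Q(7, 0) + j) = 2116*(-16 + 2) = 2116*(-14) = -29624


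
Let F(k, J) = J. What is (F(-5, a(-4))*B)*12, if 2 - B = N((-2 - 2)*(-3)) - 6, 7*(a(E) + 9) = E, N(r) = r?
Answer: 3216/7 ≈ 459.43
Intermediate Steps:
a(E) = -9 + E/7
B = -4 (B = 2 - ((-2 - 2)*(-3) - 6) = 2 - (-4*(-3) - 6) = 2 - (12 - 6) = 2 - 1*6 = 2 - 6 = -4)
(F(-5, a(-4))*B)*12 = ((-9 + (⅐)*(-4))*(-4))*12 = ((-9 - 4/7)*(-4))*12 = -67/7*(-4)*12 = (268/7)*12 = 3216/7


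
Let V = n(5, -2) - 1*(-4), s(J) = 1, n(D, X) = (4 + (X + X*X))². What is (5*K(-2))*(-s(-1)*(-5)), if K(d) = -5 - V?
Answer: -1125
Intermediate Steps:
n(D, X) = (4 + X + X²)² (n(D, X) = (4 + (X + X²))² = (4 + X + X²)²)
V = 40 (V = (4 - 2 + (-2)²)² - 1*(-4) = (4 - 2 + 4)² + 4 = 6² + 4 = 36 + 4 = 40)
K(d) = -45 (K(d) = -5 - 1*40 = -5 - 40 = -45)
(5*K(-2))*(-s(-1)*(-5)) = (5*(-45))*(-1*1*(-5)) = -(-225)*(-5) = -225*5 = -1125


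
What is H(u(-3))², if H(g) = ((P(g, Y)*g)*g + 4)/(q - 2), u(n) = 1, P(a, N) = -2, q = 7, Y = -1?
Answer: 4/25 ≈ 0.16000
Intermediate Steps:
H(g) = ⅘ - 2*g²/5 (H(g) = ((-2*g)*g + 4)/(7 - 2) = (-2*g² + 4)/5 = (4 - 2*g²)*(⅕) = ⅘ - 2*g²/5)
H(u(-3))² = (⅘ - ⅖*1²)² = (⅘ - ⅖*1)² = (⅘ - ⅖)² = (⅖)² = 4/25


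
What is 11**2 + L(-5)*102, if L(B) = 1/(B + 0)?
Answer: 503/5 ≈ 100.60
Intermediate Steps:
L(B) = 1/B
11**2 + L(-5)*102 = 11**2 + 102/(-5) = 121 - 1/5*102 = 121 - 102/5 = 503/5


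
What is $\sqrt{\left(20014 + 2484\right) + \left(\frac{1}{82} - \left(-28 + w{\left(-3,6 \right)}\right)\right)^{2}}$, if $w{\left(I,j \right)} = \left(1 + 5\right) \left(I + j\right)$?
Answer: $\frac{\sqrt{151950593}}{82} \approx 150.33$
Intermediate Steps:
$w{\left(I,j \right)} = 6 I + 6 j$ ($w{\left(I,j \right)} = 6 \left(I + j\right) = 6 I + 6 j$)
$\sqrt{\left(20014 + 2484\right) + \left(\frac{1}{82} - \left(-28 + w{\left(-3,6 \right)}\right)\right)^{2}} = \sqrt{\left(20014 + 2484\right) + \left(\frac{1}{82} - \left(-28 - 18 + 36\right)\right)^{2}} = \sqrt{22498 + \left(\frac{1}{82} + \left(28 - \left(-18 + 36\right)\right)\right)^{2}} = \sqrt{22498 + \left(\frac{1}{82} + \left(28 - 18\right)\right)^{2}} = \sqrt{22498 + \left(\frac{1}{82} + 10\right)^{2}} = \sqrt{22498 + \left(\frac{821}{82}\right)^{2}} = \sqrt{22498 + \frac{674041}{6724}} = \sqrt{\frac{151950593}{6724}} = \frac{\sqrt{151950593}}{82}$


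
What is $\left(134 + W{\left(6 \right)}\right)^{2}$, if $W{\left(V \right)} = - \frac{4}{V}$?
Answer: $\frac{160000}{9} \approx 17778.0$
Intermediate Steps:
$\left(134 + W{\left(6 \right)}\right)^{2} = \left(134 - \frac{4}{6}\right)^{2} = \left(134 - \frac{2}{3}\right)^{2} = \left(\frac{400}{3}\right)^{2} = \frac{160000}{9}$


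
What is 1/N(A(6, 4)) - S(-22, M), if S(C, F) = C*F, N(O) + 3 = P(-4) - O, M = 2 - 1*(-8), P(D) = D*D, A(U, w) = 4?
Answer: 1981/9 ≈ 220.11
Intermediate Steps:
P(D) = D**2
M = 10 (M = 2 + 8 = 10)
N(O) = 13 - O (N(O) = -3 + ((-4)**2 - O) = -3 + (16 - O) = 13 - O)
1/N(A(6, 4)) - S(-22, M) = 1/(13 - 1*4) - (-22)*10 = 1/(13 - 4) - 1*(-220) = 1/9 + 220 = 1981/9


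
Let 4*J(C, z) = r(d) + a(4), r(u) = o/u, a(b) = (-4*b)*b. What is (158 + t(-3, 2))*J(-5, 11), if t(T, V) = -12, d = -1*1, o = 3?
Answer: -4891/2 ≈ -2445.5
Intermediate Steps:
d = -1
a(b) = -4*b**2
r(u) = 3/u
J(C, z) = -67/4 (J(C, z) = (3/(-1) - 4*4**2)/4 = (3*(-1) - 4*16)/4 = (-3 - 64)/4 = (1/4)*(-67) = -67/4)
(158 + t(-3, 2))*J(-5, 11) = (158 - 12)*(-67/4) = 146*(-67/4) = -4891/2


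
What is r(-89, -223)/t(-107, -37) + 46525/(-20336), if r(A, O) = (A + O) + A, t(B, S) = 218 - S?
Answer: -20018611/5185680 ≈ -3.8604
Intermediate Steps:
r(A, O) = O + 2*A
r(-89, -223)/t(-107, -37) + 46525/(-20336) = (-223 + 2*(-89))/(218 - 1*(-37)) + 46525/(-20336) = (-223 - 178)/(218 + 37) + 46525*(-1/20336) = -401/255 - 46525/20336 = -20018611/5185680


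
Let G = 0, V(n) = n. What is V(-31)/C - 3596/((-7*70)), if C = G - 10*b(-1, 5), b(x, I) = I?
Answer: 19499/2450 ≈ 7.9588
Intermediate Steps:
C = -50 (C = 0 - 10*5 = 0 - 50 = -50)
V(-31)/C - 3596/((-7*70)) = -31/(-50) - 3596/((-7*70)) = -31*(-1/50) - 3596/(-490) = 31/50 - 3596*(-1/490) = 31/50 + 1798/245 = 19499/2450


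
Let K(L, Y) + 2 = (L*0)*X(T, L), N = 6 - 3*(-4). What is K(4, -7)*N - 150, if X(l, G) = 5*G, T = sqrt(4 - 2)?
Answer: -186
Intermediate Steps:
N = 18 (N = 6 + 12 = 18)
T = sqrt(2) ≈ 1.4142
K(L, Y) = -2 (K(L, Y) = -2 + (L*0)*(5*L) = -2 + 0*(5*L) = -2 + 0 = -2)
K(4, -7)*N - 150 = -2*18 - 150 = -36 - 150 = -186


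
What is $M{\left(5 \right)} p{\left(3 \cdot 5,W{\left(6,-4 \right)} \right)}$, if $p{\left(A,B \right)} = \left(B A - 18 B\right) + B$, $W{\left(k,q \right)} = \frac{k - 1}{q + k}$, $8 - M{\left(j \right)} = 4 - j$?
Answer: $-45$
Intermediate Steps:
$M{\left(j \right)} = 4 + j$ ($M{\left(j \right)} = 8 - \left(4 - j\right) = 8 + \left(-4 + j\right) = 4 + j$)
$W{\left(k,q \right)} = \frac{-1 + k}{k + q}$
$p{\left(A,B \right)} = - 17 B + A B$ ($p{\left(A,B \right)} = \left(A B - 18 B\right) + B = \left(- 18 B + A B\right) + B = - 17 B + A B$)
$M{\left(5 \right)} p{\left(3 \cdot 5,W{\left(6,-4 \right)} \right)} = \left(4 + 5\right) \frac{-1 + 6}{6 - 4} \left(-17 + 3 \cdot 5\right) = 9 \cdot \frac{1}{2} \cdot 5 \left(-17 + 15\right) = 9 \cdot \frac{1}{2} \cdot 5 \left(-2\right) = 9 \cdot \frac{5}{2} \left(-2\right) = 9 \left(-5\right) = -45$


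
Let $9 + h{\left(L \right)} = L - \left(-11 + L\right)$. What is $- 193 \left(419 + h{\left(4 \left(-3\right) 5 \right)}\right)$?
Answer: $-81253$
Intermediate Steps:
$h{\left(L \right)} = 2$ ($h{\left(L \right)} = -9 + \left(L - \left(-11 + L\right)\right) = -9 + 11 = 2$)
$- 193 \left(419 + h{\left(4 \left(-3\right) 5 \right)}\right) = - 193 \left(419 + 2\right) = \left(-193\right) 421 = -81253$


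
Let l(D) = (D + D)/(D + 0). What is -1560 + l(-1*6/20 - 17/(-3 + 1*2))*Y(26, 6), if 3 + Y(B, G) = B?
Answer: -1514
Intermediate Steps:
Y(B, G) = -3 + B
l(D) = 2 (l(D) = (2*D)/D = 2)
-1560 + l(-1*6/20 - 17/(-3 + 1*2))*Y(26, 6) = -1560 + 2*(-3 + 26) = -1560 + 2*23 = -1560 + 46 = -1514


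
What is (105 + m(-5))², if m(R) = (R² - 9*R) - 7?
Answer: 28224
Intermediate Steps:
m(R) = -7 + R² - 9*R
(105 + m(-5))² = (105 + (-7 + (-5)² - 9*(-5)))² = (105 + (-7 + 25 + 45))² = (105 + 63)² = 168² = 28224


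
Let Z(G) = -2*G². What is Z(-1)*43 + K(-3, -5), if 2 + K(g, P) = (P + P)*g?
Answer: -58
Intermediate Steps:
K(g, P) = -2 + 2*P*g (K(g, P) = -2 + (P + P)*g = -2 + (2*P)*g = -2 + 2*P*g)
Z(-1)*43 + K(-3, -5) = -2*(-1)²*43 + (-2 + 2*(-5)*(-3)) = -2*1*43 + (-2 + 30) = -2*43 + 28 = -86 + 28 = -58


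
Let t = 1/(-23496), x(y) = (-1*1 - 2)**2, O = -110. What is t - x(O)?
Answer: -211465/23496 ≈ -9.0000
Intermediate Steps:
x(y) = 9 (x(y) = (-1 - 2)**2 = (-3)**2 = 9)
t = -1/23496 ≈ -4.2560e-5
t - x(O) = -1/23496 - 1*9 = -1/23496 - 9 = -211465/23496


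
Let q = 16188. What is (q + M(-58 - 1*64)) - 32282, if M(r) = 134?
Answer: -15960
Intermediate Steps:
(q + M(-58 - 1*64)) - 32282 = (16188 + 134) - 32282 = 16322 - 32282 = -15960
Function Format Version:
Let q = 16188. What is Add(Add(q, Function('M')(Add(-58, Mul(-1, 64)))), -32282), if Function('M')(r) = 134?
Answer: -15960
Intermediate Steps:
Add(Add(q, Function('M')(Add(-58, Mul(-1, 64)))), -32282) = Add(Add(16188, 134), -32282) = Add(16322, -32282) = -15960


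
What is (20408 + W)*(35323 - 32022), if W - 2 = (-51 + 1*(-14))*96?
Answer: 46775170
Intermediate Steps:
W = -6238 (W = 2 + (-51 + 1*(-14))*96 = 2 + (-51 - 14)*96 = 2 - 65*96 = 2 - 6240 = -6238)
(20408 + W)*(35323 - 32022) = (20408 - 6238)*(35323 - 32022) = 14170*3301 = 46775170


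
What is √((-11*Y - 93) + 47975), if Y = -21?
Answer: √48113 ≈ 219.35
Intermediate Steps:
√((-11*Y - 93) + 47975) = √((-11*(-21) - 93) + 47975) = √((231 - 93) + 47975) = √(138 + 47975) = √48113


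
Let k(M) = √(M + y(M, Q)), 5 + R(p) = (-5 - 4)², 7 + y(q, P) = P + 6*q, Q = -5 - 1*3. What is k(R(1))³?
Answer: 517*√517 ≈ 11755.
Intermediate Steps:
Q = -8 (Q = -5 - 3 = -8)
y(q, P) = -7 + P + 6*q (y(q, P) = -7 + (P + 6*q) = -7 + P + 6*q)
R(p) = 76 (R(p) = -5 + (-5 - 4)² = -5 + (-9)² = -5 + 81 = 76)
k(M) = √(-15 + 7*M) (k(M) = √(M + (-7 - 8 + 6*M)) = √(M + (-15 + 6*M)) = √(-15 + 7*M))
k(R(1))³ = (√(-15 + 7*76))³ = (√(-15 + 532))³ = (√517)³ = 517*√517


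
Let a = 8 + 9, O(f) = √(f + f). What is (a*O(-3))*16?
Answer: 272*I*√6 ≈ 666.26*I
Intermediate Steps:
O(f) = √2*√f (O(f) = √(2*f) = √2*√f)
a = 17
(a*O(-3))*16 = (17*(√2*√(-3)))*16 = (17*(√2*(I*√3)))*16 = (17*(I*√6))*16 = (17*I*√6)*16 = 272*I*√6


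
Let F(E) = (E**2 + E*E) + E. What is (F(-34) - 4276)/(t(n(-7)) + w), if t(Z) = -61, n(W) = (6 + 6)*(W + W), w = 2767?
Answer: -333/451 ≈ -0.73836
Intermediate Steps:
n(W) = 24*W (n(W) = 12*(2*W) = 24*W)
F(E) = E + 2*E**2 (F(E) = (E**2 + E**2) + E = 2*E**2 + E = E + 2*E**2)
(F(-34) - 4276)/(t(n(-7)) + w) = (-34*(1 + 2*(-34)) - 4276)/(-61 + 2767) = (-34*(1 - 68) - 4276)/2706 = (-34*(-67) - 4276)*(1/2706) = (2278 - 4276)*(1/2706) = -1998*1/2706 = -333/451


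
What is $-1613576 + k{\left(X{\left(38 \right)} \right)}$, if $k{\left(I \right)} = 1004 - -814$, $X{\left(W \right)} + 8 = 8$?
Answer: $-1611758$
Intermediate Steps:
$X{\left(W \right)} = 0$ ($X{\left(W \right)} = -8 + 8 = 0$)
$k{\left(I \right)} = 1818$ ($k{\left(I \right)} = 1004 + 814 = 1818$)
$-1613576 + k{\left(X{\left(38 \right)} \right)} = -1613576 + 1818 = -1611758$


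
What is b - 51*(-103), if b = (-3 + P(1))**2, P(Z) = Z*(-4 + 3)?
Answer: 5269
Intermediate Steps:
P(Z) = -Z (P(Z) = Z*(-1) = -Z)
b = 16 (b = (-3 - 1*1)**2 = (-3 - 1)**2 = (-4)**2 = 16)
b - 51*(-103) = 16 - 51*(-103) = 16 + 5253 = 5269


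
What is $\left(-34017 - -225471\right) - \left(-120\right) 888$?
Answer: $298014$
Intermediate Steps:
$\left(-34017 - -225471\right) - \left(-120\right) 888 = \left(-34017 + 225471\right) - -106560 = 191454 + 106560 = 298014$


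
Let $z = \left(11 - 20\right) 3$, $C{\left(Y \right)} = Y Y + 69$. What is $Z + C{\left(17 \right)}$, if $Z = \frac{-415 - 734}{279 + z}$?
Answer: $\frac{29689}{84} \approx 353.44$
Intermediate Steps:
$C{\left(Y \right)} = 69 + Y^{2}$ ($C{\left(Y \right)} = Y^{2} + 69 = 69 + Y^{2}$)
$z = -27$ ($z = \left(-9\right) 3 = -27$)
$Z = - \frac{383}{84}$ ($Z = \frac{-415 - 734}{279 - 27} = - \frac{1149}{252} = \left(-1149\right) \frac{1}{252} = - \frac{383}{84} \approx -4.5595$)
$Z + C{\left(17 \right)} = - \frac{383}{84} + \left(69 + 17^{2}\right) = - \frac{383}{84} + \left(69 + 289\right) = - \frac{383}{84} + 358 = \frac{29689}{84}$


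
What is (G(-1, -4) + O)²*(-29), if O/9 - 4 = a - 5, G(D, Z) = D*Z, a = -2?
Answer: -15341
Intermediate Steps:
O = -27 (O = 36 + 9*(-2 - 5) = 36 + 9*(-7) = 36 - 63 = -27)
(G(-1, -4) + O)²*(-29) = (-1*(-4) - 27)²*(-29) = (4 - 27)²*(-29) = (-23)²*(-29) = 529*(-29) = -15341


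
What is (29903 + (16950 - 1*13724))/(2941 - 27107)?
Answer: -33129/24166 ≈ -1.3709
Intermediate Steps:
(29903 + (16950 - 1*13724))/(2941 - 27107) = (29903 + (16950 - 13724))/(-24166) = (29903 + 3226)*(-1/24166) = 33129*(-1/24166) = -33129/24166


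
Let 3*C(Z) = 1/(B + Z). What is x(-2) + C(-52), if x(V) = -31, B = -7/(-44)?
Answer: -212177/6843 ≈ -31.006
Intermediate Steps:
B = 7/44 (B = -7*(-1/44) = 7/44 ≈ 0.15909)
C(Z) = 1/(3*(7/44 + Z))
x(-2) + C(-52) = -31 + 44/(3*(7 + 44*(-52))) = -31 + 44/(3*(7 - 2288)) = -31 + (44/3)/(-2281) = -31 + (44/3)*(-1/2281) = -31 - 44/6843 = -212177/6843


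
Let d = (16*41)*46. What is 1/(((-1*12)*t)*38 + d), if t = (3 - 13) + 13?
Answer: 1/28808 ≈ 3.4713e-5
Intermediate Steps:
t = 3 (t = -10 + 13 = 3)
d = 30176 (d = 656*46 = 30176)
1/(((-1*12)*t)*38 + d) = 1/((-1*12*3)*38 + 30176) = 1/(-12*3*38 + 30176) = 1/(-36*38 + 30176) = 1/(-1368 + 30176) = 1/28808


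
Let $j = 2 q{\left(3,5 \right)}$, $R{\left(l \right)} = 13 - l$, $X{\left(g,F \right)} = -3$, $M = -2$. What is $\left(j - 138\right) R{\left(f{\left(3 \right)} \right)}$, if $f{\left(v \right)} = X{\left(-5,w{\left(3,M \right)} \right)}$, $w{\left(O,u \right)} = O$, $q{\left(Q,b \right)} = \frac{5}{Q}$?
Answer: $- \frac{6464}{3} \approx -2154.7$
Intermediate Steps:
$f{\left(v \right)} = -3$
$j = \frac{10}{3}$ ($j = 2 \cdot \frac{5}{3} = \frac{10}{3} \approx 3.3333$)
$\left(j - 138\right) R{\left(f{\left(3 \right)} \right)} = \left(\frac{10}{3} - 138\right) \left(13 - -3\right) = - \frac{404 \left(13 + 3\right)}{3} = \left(- \frac{404}{3}\right) 16 = - \frac{6464}{3}$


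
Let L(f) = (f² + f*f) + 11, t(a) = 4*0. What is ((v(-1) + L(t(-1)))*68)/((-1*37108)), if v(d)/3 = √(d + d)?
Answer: -187/9277 - 51*I*√2/9277 ≈ -0.020157 - 0.0077746*I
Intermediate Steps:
t(a) = 0
v(d) = 3*√2*√d (v(d) = 3*√(d + d) = 3*√(2*d) = 3*(√2*√d) = 3*√2*√d)
L(f) = 11 + 2*f² (L(f) = (f² + f²) + 11 = 2*f² + 11 = 11 + 2*f²)
((v(-1) + L(t(-1)))*68)/((-1*37108)) = ((3*√2*√(-1) + (11 + 2*0²))*68)/((-1*37108)) = ((3*√2*I + (11 + 2*0))*68)/(-37108) = ((3*I*√2 + (11 + 0))*68)*(-1/37108) = ((3*I*√2 + 11)*68)*(-1/37108) = ((11 + 3*I*√2)*68)*(-1/37108) = (748 + 204*I*√2)*(-1/37108) = -187/9277 - 51*I*√2/9277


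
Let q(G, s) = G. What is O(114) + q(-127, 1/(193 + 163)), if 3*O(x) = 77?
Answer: -304/3 ≈ -101.33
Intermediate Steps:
O(x) = 77/3 (O(x) = (1/3)*77 = 77/3)
O(114) + q(-127, 1/(193 + 163)) = 77/3 - 127 = -304/3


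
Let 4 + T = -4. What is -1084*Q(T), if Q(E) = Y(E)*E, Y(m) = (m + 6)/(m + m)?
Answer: 1084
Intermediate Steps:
T = -8 (T = -4 - 4 = -8)
Y(m) = (6 + m)/(2*m) (Y(m) = (6 + m)/((2*m)) = (6 + m)*(1/(2*m)) = (6 + m)/(2*m))
Q(E) = 3 + E/2 (Q(E) = ((6 + E)/(2*E))*E = 3 + E/2)
-1084*Q(T) = -1084*(3 + (½)*(-8)) = -1084*(3 - 4) = -1084*(-1) = 1084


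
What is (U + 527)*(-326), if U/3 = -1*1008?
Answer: 814022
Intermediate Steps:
U = -3024 (U = 3*(-1*1008) = 3*(-1008) = -3024)
(U + 527)*(-326) = (-3024 + 527)*(-326) = -2497*(-326) = 814022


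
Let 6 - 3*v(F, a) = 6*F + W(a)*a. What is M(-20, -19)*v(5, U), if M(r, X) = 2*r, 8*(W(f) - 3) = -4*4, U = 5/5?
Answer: 1000/3 ≈ 333.33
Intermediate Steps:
U = 1 (U = 5*(1/5) = 1)
W(f) = 1 (W(f) = 3 + (-4*4)/8 = 3 + (1/8)*(-16) = 3 - 2 = 1)
v(F, a) = 2 - 2*F - a/3 (v(F, a) = 2 - (6*F + 1*a)/3 = 2 - (6*F + a)/3 = 2 - (a + 6*F)/3 = 2 + (-2*F - a/3) = 2 - 2*F - a/3)
M(-20, -19)*v(5, U) = (2*(-20))*(2 - 2*5 - 1/3*1) = -40*(2 - 10 - 1/3) = -40*(-25/3) = 1000/3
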